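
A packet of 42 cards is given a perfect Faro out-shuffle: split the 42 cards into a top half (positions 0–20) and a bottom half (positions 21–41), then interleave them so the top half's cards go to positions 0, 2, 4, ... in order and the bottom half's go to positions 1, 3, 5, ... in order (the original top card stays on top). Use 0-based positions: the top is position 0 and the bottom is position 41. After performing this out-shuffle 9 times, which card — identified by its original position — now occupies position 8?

25

Work backwards from position 8, undoing one out-shuffle at a time:
8 ← 4 ← 2 ← 1 ← 21 ← 31 ← 36 ← 18 ← 9 ← 25
So the card now at position 8 started at position 25.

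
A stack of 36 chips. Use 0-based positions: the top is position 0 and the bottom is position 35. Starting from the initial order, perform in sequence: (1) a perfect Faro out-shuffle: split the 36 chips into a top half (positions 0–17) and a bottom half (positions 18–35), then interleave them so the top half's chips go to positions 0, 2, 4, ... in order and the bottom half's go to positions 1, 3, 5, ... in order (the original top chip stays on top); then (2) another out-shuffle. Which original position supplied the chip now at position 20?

5

Undo the operations in reverse order, starting from position 20:
  undo op 2 (out-shuffle, from top half): 20 ← 10
  undo op 1 (out-shuffle, from top half): 10 ← 5
So the chip at position 20 came from original position 5.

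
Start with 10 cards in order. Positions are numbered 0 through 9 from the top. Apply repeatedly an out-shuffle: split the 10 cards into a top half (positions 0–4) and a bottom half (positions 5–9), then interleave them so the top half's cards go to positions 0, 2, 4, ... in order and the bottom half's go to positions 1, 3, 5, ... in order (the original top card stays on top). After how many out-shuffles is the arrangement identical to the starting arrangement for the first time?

The out-shuffle permutes the 10 positions with cycle lengths [1, 1, 2, 6].
Every card is home exactly when every cycle has completed a whole number of laps, i.e. after lcm(1, 2, 6) = 6 out-shuffles.

6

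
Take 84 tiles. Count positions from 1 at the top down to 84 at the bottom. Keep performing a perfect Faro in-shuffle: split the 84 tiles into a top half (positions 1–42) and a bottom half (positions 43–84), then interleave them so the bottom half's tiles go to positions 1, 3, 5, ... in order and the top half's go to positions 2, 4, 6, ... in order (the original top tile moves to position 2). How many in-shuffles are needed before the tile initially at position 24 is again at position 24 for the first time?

8

Follow position 24 under repeated in-shuffles:
24 → 48 → 11 → 22 → 44 → 3 → 6 → 12 → 24
It first returns after 8 in-shuffles.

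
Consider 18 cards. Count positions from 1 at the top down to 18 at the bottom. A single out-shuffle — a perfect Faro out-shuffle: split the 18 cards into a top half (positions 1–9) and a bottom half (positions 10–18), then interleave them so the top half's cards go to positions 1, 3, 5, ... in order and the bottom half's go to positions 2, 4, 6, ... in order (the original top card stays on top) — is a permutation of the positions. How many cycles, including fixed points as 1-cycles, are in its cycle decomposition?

4

Trace each unvisited position around until it returns:
(1) (2 3 5 9 17 16 14 10) (4 7 13 8 15 12 6 11) (18)
4 cycles in total.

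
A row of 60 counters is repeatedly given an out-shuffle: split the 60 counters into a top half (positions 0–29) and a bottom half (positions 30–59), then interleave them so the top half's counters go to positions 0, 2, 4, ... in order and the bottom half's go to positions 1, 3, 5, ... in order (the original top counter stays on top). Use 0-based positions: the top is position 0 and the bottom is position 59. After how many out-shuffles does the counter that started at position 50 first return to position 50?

Follow position 50 under repeated out-shuffles:
50 → 41 → 23 → 46 → 33 → 7 → 14 → 28 → ... → 50 (length 58)
It first returns after 58 out-shuffles.

58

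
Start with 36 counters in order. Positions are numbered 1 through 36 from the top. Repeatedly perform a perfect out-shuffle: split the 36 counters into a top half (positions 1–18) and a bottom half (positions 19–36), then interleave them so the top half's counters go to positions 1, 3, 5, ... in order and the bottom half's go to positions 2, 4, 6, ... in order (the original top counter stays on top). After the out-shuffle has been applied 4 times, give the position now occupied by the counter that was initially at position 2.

Track the counter's position through each out-shuffle:
2 → 3 → 5 → 9 → 17

17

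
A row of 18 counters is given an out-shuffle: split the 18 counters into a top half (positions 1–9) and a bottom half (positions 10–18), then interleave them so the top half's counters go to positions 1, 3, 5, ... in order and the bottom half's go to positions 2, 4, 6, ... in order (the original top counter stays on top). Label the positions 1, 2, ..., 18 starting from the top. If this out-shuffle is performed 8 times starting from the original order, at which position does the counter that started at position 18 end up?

18

Position 18 is a fixed point of every out-shuffle, so the counter never moves.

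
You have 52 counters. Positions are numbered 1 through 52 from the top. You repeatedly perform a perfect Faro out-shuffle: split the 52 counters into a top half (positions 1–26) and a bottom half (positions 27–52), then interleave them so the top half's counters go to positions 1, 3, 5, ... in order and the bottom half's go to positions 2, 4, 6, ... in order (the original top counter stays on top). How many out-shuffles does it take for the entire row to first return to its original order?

The out-shuffle permutes the 52 positions with cycle lengths [1, 1, 2, 8, 8, 8, 8, 8, 8].
Every counter is home exactly when every cycle has completed a whole number of laps, i.e. after lcm(1, 2, 8) = 8 out-shuffles.

8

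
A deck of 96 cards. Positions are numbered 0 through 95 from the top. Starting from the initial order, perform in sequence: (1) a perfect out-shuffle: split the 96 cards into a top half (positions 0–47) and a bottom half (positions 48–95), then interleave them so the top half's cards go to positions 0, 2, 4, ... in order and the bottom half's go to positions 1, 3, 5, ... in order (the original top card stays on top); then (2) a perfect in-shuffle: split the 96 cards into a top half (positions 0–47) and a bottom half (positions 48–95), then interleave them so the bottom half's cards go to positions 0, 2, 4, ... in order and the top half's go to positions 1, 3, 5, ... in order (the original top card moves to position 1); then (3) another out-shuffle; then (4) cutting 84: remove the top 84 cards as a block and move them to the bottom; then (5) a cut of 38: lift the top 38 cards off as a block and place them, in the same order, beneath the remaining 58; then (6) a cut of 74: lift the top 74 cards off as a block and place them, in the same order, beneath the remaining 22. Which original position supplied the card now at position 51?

Undo the operations in reverse order, starting from position 51:
  undo op 6 (cut 74): 51 ← 29
  undo op 5 (cut 38): 29 ← 67
  undo op 4 (cut 84): 67 ← 55
  undo op 3 (out-shuffle, from bottom half): 55 ← 75
  undo op 2 (in-shuffle, from top half): 75 ← 37
  undo op 1 (out-shuffle, from bottom half): 37 ← 66
So the card at position 51 came from original position 66.

66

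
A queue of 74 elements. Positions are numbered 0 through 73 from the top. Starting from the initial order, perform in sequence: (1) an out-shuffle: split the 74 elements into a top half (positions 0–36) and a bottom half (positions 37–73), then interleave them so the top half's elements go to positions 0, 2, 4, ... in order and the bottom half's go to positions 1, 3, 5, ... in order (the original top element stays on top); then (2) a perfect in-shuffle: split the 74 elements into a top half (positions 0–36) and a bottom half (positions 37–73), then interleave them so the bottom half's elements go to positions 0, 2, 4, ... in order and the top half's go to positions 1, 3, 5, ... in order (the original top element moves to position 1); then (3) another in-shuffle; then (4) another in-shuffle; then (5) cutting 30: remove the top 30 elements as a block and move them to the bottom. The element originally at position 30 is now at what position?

Track the element from position 30 forward through each operation:
  after op 1 (out-shuffle): 30 → 60
  after op 2 (in-shuffle): 60 → 46
  after op 3 (in-shuffle): 46 → 18
  after op 4 (in-shuffle): 18 → 37
  after op 5 (cut 30): 37 → 7

7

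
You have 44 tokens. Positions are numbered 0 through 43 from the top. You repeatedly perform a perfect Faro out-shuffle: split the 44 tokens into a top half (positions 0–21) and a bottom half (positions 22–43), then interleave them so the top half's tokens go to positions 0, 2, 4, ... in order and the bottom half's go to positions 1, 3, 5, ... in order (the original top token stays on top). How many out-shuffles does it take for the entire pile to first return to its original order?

14

The out-shuffle permutes the 44 positions with cycle lengths [1, 1, 14, 14, 14].
Every token is home exactly when every cycle has completed a whole number of laps, i.e. after lcm(1, 14) = 14 out-shuffles.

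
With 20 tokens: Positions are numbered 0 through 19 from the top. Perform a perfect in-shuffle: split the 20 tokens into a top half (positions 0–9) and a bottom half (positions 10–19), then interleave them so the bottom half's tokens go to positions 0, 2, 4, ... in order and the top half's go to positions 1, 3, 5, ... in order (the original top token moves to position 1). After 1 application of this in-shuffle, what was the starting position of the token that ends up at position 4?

12

Work backwards from position 4, undoing one in-shuffle at a time:
4 ← 12
So the token now at position 4 started at position 12.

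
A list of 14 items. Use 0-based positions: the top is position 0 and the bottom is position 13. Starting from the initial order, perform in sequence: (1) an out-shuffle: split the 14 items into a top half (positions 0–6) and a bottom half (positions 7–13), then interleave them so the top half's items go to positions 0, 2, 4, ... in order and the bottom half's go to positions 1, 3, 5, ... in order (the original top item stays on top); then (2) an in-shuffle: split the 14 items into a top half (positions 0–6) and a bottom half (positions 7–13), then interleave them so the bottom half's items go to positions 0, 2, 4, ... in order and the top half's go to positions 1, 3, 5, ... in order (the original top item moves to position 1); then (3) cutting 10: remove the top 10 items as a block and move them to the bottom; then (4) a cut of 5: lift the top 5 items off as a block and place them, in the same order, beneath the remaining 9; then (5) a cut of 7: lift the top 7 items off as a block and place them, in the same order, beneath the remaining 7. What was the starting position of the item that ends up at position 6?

10

Undo the operations in reverse order, starting from position 6:
  undo op 5 (cut 7): 6 ← 13
  undo op 4 (cut 5): 13 ← 4
  undo op 3 (cut 10): 4 ← 0
  undo op 2 (in-shuffle, from bottom half): 0 ← 7
  undo op 1 (out-shuffle, from bottom half): 7 ← 10
So the item at position 6 came from original position 10.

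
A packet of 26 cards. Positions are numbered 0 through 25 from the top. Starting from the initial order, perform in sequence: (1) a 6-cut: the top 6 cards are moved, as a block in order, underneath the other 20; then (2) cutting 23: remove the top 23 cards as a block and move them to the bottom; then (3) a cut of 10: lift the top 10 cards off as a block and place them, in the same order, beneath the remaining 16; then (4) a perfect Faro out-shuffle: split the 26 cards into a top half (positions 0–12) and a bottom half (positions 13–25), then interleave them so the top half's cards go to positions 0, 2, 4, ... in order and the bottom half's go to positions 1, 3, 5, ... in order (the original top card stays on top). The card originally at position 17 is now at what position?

8

Track the card from position 17 forward through each operation:
  after op 1 (cut 6): 17 → 11
  after op 2 (cut 23): 11 → 14
  after op 3 (cut 10): 14 → 4
  after op 4 (out-shuffle): 4 → 8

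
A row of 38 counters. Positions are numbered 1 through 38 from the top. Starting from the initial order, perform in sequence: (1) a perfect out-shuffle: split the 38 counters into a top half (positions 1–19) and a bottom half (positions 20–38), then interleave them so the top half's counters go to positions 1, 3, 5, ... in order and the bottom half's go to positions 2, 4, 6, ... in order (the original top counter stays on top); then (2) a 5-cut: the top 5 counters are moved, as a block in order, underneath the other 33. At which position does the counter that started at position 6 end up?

Track the counter from position 6 forward through each operation:
  after op 1 (out-shuffle): 6 → 11
  after op 2 (cut 5): 11 → 6

6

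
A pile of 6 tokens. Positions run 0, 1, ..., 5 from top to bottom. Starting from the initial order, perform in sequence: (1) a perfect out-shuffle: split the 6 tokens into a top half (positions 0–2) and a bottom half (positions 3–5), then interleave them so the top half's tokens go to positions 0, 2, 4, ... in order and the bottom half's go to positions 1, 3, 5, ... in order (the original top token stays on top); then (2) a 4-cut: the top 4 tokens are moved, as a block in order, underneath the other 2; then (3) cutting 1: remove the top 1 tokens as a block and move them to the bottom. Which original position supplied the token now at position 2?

3

Undo the operations in reverse order, starting from position 2:
  undo op 3 (cut 1): 2 ← 3
  undo op 2 (cut 4): 3 ← 1
  undo op 1 (out-shuffle, from bottom half): 1 ← 3
So the token at position 2 came from original position 3.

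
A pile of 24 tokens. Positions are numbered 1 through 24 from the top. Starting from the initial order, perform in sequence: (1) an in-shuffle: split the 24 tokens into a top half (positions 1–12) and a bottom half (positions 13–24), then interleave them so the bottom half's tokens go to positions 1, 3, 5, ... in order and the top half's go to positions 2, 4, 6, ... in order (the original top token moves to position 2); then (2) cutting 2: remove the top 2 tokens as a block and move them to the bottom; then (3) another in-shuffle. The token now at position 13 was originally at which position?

Undo the operations in reverse order, starting from position 13:
  undo op 3 (in-shuffle, from bottom half): 13 ← 19
  undo op 2 (cut 2): 19 ← 21
  undo op 1 (in-shuffle, from bottom half): 21 ← 23
So the token at position 13 came from original position 23.

23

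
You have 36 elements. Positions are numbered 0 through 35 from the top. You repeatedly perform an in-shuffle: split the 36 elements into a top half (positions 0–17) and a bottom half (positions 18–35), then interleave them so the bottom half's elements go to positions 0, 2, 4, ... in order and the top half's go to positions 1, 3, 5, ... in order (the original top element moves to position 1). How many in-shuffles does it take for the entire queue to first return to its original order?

The in-shuffle permutes the 36 positions with cycle lengths [36].
Every element is home exactly when every cycle has completed a whole number of laps, i.e. after lcm(36) = 36 in-shuffles.

36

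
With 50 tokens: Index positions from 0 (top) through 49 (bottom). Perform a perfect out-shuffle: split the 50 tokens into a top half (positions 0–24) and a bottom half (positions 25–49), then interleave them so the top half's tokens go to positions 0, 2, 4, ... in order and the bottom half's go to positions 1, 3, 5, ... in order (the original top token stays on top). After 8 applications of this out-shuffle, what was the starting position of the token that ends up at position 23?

11

Work backwards from position 23, undoing one out-shuffle at a time:
23 ← 36 ← 18 ← 9 ← 29 ← 39 ← 44 ← 22 ← 11
So the token now at position 23 started at position 11.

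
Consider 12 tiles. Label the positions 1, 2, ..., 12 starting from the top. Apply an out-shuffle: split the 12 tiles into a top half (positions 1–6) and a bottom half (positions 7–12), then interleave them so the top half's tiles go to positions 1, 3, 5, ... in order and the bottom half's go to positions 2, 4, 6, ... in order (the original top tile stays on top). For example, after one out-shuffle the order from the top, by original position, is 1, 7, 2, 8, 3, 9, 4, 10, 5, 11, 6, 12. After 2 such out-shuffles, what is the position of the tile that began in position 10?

Track the tile's position through each out-shuffle:
10 → 8 → 4

4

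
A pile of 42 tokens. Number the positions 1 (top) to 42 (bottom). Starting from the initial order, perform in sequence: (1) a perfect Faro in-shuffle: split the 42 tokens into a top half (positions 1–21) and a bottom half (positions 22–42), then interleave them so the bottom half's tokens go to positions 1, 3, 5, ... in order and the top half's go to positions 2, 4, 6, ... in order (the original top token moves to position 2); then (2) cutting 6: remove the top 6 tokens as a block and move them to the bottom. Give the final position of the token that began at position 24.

Track the token from position 24 forward through each operation:
  after op 1 (in-shuffle): 24 → 5
  after op 2 (cut 6): 5 → 41

41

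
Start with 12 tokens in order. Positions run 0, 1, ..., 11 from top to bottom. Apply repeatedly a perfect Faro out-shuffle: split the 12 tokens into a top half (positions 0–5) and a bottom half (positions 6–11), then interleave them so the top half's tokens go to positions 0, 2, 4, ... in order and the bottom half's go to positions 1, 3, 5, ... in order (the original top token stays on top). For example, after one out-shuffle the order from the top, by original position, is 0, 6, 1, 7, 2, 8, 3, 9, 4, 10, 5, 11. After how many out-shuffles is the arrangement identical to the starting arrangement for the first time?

10

The out-shuffle permutes the 12 positions with cycle lengths [1, 1, 10].
Every token is home exactly when every cycle has completed a whole number of laps, i.e. after lcm(1, 10) = 10 out-shuffles.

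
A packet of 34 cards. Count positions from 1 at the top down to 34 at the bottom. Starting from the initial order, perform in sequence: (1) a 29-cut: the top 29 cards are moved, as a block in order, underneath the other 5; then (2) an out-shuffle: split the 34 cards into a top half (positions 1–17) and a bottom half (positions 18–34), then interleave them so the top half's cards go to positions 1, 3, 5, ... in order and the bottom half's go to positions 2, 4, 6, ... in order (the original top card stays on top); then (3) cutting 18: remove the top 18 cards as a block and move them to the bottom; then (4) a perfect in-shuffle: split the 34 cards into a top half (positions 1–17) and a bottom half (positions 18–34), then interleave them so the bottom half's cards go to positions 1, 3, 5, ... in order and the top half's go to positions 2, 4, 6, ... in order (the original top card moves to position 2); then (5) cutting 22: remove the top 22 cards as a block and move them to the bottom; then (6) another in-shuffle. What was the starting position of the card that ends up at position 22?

21

Undo the operations in reverse order, starting from position 22:
  undo op 6 (in-shuffle, from top half): 22 ← 11
  undo op 5 (cut 22): 11 ← 33
  undo op 4 (in-shuffle, from bottom half): 33 ← 34
  undo op 3 (cut 18): 34 ← 18
  undo op 2 (out-shuffle, from bottom half): 18 ← 26
  undo op 1 (cut 29): 26 ← 21
So the card at position 22 came from original position 21.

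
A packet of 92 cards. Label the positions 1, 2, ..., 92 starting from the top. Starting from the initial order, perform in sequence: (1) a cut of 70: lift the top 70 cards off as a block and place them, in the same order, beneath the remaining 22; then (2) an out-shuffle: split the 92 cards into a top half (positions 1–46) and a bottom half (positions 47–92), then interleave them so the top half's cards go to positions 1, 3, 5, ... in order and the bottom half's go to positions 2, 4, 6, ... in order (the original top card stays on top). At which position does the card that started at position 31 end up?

14

Track the card from position 31 forward through each operation:
  after op 1 (cut 70): 31 → 53
  after op 2 (out-shuffle): 53 → 14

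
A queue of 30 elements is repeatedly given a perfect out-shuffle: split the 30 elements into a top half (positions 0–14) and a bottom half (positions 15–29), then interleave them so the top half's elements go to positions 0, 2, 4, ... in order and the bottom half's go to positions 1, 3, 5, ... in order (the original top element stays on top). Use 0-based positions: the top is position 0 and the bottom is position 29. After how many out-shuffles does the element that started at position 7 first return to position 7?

28

Follow position 7 under repeated out-shuffles:
7 → 14 → 28 → 27 → 25 → 21 → 13 → 26 → ... → 7 (length 28)
It first returns after 28 out-shuffles.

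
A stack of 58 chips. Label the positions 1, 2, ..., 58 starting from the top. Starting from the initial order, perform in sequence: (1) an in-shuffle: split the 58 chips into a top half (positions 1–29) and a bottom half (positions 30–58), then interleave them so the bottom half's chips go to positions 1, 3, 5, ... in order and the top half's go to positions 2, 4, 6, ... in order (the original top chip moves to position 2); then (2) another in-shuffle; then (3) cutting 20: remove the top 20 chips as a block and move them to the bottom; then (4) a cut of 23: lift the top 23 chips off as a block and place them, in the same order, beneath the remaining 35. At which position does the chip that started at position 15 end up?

Track the chip from position 15 forward through each operation:
  after op 1 (in-shuffle): 15 → 30
  after op 2 (in-shuffle): 30 → 1
  after op 3 (cut 20): 1 → 39
  after op 4 (cut 23): 39 → 16

16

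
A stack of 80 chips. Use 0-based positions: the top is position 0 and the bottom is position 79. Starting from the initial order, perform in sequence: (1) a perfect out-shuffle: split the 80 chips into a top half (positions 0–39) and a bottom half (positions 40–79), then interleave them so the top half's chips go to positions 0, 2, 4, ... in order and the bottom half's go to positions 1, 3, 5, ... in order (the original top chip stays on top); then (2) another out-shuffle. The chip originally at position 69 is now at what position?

39

Track the chip from position 69 forward through each operation:
  after op 1 (out-shuffle): 69 → 59
  after op 2 (out-shuffle): 59 → 39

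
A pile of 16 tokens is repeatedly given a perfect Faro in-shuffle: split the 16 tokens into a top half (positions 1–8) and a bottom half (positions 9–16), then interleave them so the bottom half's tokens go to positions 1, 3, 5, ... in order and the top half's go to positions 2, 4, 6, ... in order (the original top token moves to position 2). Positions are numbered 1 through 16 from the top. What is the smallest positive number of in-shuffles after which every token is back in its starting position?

The in-shuffle permutes the 16 positions with cycle lengths [8, 8].
Every token is home exactly when every cycle has completed a whole number of laps, i.e. after lcm(8) = 8 in-shuffles.

8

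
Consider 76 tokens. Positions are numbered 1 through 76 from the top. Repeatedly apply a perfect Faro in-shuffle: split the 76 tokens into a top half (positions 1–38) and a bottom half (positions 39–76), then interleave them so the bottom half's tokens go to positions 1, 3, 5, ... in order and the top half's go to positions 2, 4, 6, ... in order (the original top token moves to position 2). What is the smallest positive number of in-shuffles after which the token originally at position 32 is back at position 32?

Follow position 32 under repeated in-shuffles:
32 → 64 → 51 → 25 → 50 → 23 → 46 → 15 → ... → 32 (length 30)
It first returns after 30 in-shuffles.

30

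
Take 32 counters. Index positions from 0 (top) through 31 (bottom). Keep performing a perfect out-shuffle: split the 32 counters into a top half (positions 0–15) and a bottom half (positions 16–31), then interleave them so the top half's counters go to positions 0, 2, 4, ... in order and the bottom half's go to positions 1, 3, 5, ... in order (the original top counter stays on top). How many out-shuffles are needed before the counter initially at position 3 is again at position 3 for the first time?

5

Follow position 3 under repeated out-shuffles:
3 → 6 → 12 → 24 → 17 → 3
It first returns after 5 out-shuffles.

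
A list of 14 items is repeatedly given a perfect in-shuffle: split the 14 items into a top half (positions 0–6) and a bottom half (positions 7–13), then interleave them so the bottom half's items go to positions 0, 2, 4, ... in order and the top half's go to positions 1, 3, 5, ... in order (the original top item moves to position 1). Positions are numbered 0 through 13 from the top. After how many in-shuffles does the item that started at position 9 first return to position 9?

2

Follow position 9 under repeated in-shuffles:
9 → 4 → 9
It first returns after 2 in-shuffles.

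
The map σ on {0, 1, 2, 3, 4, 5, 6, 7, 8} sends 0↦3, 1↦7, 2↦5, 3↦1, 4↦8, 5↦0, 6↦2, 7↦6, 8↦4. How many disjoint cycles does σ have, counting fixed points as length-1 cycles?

2

Cycle decomposition: (0 3 1 7 6 2 5) (4 8).
2 cycles.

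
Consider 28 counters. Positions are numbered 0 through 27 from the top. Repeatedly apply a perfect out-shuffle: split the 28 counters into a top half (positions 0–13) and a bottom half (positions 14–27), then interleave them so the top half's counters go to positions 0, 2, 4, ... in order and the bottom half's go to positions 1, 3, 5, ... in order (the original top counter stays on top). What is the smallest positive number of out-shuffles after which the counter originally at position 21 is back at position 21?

6

Follow position 21 under repeated out-shuffles:
21 → 15 → 3 → 6 → 12 → 24 → 21
It first returns after 6 out-shuffles.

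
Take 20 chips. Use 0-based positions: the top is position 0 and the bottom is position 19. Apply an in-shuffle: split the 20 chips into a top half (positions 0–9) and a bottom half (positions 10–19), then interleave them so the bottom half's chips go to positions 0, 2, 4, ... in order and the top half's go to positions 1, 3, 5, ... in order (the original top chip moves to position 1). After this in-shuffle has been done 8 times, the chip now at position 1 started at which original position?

10

Work backwards from position 1, undoing one in-shuffle at a time:
1 ← 0 ← 10 ← 15 ← 7 ← 3 ← 1 ← 0 ← 10
So the chip now at position 1 started at position 10.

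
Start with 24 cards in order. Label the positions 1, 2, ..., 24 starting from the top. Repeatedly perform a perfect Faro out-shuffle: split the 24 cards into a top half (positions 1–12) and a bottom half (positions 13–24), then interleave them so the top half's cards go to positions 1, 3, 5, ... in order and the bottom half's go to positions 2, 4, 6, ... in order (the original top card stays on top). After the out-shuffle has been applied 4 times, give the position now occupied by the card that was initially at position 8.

21

Track the card's position through each out-shuffle:
8 → 15 → 6 → 11 → 21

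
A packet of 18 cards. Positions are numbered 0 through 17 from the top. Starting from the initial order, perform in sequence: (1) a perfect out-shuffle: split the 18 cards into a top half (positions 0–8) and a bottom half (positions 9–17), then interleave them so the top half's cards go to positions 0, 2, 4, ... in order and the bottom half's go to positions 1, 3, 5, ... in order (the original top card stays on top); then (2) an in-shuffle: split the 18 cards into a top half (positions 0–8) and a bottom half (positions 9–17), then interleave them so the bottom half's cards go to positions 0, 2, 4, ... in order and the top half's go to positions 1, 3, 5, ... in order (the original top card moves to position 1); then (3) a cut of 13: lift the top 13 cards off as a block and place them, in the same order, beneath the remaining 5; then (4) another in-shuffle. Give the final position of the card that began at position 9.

Track the card from position 9 forward through each operation:
  after op 1 (out-shuffle): 9 → 1
  after op 2 (in-shuffle): 1 → 3
  after op 3 (cut 13): 3 → 8
  after op 4 (in-shuffle): 8 → 17

17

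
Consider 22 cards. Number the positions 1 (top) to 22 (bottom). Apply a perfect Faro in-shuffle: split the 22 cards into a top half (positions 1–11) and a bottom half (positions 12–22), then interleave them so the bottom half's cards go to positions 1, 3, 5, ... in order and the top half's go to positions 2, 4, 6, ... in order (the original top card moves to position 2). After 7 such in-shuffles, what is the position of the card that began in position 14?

Track the card's position through each in-shuffle:
14 → 5 → 10 → 20 → 17 → 11 → 22 → 21

21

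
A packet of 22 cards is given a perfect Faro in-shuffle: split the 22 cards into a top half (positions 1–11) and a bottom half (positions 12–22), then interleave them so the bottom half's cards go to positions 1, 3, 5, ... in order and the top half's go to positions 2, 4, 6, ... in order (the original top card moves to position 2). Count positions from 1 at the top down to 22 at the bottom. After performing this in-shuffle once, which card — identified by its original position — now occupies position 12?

Work backwards from position 12, undoing one in-shuffle at a time:
12 ← 6
So the card now at position 12 started at position 6.

6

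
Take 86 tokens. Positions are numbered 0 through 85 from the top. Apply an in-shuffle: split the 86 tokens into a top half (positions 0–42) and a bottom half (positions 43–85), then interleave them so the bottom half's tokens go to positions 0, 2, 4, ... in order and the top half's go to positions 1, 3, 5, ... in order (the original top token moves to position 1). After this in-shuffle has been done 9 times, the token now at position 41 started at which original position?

47

Work backwards from position 41, undoing one in-shuffle at a time:
41 ← 20 ← 53 ← 26 ← 56 ← 71 ← 35 ← 17 ← 8 ← 47
So the token now at position 41 started at position 47.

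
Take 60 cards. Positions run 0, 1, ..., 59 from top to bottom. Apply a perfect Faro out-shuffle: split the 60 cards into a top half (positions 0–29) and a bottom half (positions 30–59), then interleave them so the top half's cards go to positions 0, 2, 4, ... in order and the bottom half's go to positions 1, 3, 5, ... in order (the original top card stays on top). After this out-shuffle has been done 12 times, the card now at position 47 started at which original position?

Work backwards from position 47, undoing one out-shuffle at a time:
47 ← 53 ← 56 ← 28 ← 14 ← 7 ← 33 ← 46 ← 23 ← 41 ← 50 ← 25 ← 42
So the card now at position 47 started at position 42.

42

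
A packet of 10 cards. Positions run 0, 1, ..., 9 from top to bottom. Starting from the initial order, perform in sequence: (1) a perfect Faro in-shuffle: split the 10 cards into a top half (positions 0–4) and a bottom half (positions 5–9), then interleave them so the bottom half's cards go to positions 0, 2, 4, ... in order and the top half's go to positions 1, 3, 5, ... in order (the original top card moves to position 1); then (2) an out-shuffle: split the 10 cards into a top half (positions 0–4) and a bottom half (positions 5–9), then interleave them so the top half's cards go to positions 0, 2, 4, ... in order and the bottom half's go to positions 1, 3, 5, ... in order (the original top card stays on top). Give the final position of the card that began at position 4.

Track the card from position 4 forward through each operation:
  after op 1 (in-shuffle): 4 → 9
  after op 2 (out-shuffle): 9 → 9

9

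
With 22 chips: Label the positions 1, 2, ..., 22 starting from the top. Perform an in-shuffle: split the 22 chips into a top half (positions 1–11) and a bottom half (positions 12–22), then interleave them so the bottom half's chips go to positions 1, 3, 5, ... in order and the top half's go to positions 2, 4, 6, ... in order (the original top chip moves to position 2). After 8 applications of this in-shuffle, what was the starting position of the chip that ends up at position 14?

Work backwards from position 14, undoing one in-shuffle at a time:
14 ← 7 ← 15 ← 19 ← 21 ← 22 ← 11 ← 17 ← 20
So the chip now at position 14 started at position 20.

20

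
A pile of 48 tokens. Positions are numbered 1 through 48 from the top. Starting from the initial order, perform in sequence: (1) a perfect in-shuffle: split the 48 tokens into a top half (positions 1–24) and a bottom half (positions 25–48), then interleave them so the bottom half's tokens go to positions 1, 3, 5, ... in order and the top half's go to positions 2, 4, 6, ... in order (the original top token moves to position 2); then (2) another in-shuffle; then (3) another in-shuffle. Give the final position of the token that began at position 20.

Track the token from position 20 forward through each operation:
  after op 1 (in-shuffle): 20 → 40
  after op 2 (in-shuffle): 40 → 31
  after op 3 (in-shuffle): 31 → 13

13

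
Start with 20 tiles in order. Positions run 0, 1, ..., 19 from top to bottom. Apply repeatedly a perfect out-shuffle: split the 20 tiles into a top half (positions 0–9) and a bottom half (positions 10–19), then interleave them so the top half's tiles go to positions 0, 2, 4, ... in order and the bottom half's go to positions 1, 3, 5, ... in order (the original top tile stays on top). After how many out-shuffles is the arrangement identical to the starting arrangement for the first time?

The out-shuffle permutes the 20 positions with cycle lengths [1, 1, 18].
Every tile is home exactly when every cycle has completed a whole number of laps, i.e. after lcm(1, 18) = 18 out-shuffles.

18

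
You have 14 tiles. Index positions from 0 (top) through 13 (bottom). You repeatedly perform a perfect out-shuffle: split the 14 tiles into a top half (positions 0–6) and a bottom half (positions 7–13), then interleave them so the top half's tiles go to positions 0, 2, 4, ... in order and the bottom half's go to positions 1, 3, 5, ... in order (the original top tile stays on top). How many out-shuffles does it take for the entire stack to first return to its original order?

The out-shuffle permutes the 14 positions with cycle lengths [1, 1, 12].
Every tile is home exactly when every cycle has completed a whole number of laps, i.e. after lcm(1, 12) = 12 out-shuffles.

12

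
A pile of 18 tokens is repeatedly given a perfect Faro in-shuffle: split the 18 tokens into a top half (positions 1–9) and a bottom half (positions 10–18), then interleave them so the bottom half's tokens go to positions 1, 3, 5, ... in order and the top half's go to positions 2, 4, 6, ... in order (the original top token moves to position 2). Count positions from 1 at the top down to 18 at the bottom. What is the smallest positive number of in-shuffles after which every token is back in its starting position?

The in-shuffle permutes the 18 positions with cycle lengths [18].
Every token is home exactly when every cycle has completed a whole number of laps, i.e. after lcm(18) = 18 in-shuffles.

18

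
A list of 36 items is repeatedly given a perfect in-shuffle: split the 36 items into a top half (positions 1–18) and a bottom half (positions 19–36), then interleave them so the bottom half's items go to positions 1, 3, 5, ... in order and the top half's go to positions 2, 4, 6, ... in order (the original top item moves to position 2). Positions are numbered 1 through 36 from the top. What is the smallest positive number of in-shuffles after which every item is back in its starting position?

36

The in-shuffle permutes the 36 positions with cycle lengths [36].
Every item is home exactly when every cycle has completed a whole number of laps, i.e. after lcm(36) = 36 in-shuffles.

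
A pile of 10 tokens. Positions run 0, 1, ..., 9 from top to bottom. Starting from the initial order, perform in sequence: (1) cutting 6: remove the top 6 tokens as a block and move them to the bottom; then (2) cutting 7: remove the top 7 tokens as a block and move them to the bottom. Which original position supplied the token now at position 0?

Undo the operations in reverse order, starting from position 0:
  undo op 2 (cut 7): 0 ← 7
  undo op 1 (cut 6): 7 ← 3
So the token at position 0 came from original position 3.

3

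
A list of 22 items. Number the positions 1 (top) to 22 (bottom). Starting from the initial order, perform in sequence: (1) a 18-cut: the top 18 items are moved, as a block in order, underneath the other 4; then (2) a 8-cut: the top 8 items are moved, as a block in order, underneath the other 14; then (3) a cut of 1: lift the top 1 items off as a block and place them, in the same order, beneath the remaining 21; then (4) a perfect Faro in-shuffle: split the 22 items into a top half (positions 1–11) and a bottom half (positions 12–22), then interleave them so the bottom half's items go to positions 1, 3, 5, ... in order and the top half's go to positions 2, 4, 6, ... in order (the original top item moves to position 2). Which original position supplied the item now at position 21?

Undo the operations in reverse order, starting from position 21:
  undo op 4 (in-shuffle, from bottom half): 21 ← 22
  undo op 3 (cut 1): 22 ← 1
  undo op 2 (cut 8): 1 ← 9
  undo op 1 (cut 18): 9 ← 5
So the item at position 21 came from original position 5.

5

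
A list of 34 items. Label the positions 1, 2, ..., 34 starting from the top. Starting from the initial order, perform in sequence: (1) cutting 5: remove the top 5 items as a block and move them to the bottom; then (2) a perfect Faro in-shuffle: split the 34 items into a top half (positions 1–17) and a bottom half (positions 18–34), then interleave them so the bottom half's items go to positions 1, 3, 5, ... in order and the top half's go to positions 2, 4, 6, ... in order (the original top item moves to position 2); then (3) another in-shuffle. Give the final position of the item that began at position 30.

Track the item from position 30 forward through each operation:
  after op 1 (cut 5): 30 → 25
  after op 2 (in-shuffle): 25 → 15
  after op 3 (in-shuffle): 15 → 30

30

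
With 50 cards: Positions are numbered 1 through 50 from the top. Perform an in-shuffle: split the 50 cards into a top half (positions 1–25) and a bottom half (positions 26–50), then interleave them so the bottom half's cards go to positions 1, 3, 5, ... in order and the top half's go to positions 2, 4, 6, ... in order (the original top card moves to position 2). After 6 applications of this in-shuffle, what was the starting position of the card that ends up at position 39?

Work backwards from position 39, undoing one in-shuffle at a time:
39 ← 45 ← 48 ← 24 ← 12 ← 6 ← 3
So the card now at position 39 started at position 3.

3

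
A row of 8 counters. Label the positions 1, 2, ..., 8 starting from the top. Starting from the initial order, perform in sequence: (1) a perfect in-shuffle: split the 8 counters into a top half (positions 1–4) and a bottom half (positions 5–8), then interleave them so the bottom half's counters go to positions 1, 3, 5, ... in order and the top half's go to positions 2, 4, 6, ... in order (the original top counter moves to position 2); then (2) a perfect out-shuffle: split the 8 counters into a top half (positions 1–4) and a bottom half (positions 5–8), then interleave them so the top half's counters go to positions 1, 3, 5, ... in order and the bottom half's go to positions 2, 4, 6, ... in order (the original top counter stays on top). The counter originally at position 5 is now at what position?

Track the counter from position 5 forward through each operation:
  after op 1 (in-shuffle): 5 → 1
  after op 2 (out-shuffle): 1 → 1

1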